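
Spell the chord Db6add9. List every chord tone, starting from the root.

D♭, F, A♭, B♭, E♭

Db6add9: six-nine on D♭.
D♭ — root
F — major 3rd
A♭ — perfect 5th
B♭ — major 6th
E♭ — major 9th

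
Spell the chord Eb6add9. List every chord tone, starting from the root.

Eb6add9 is a six-nine built on Eb.
Eb — root
G — major 3rd
Bb — perfect 5th
C — major 6th
F — major 9th

Eb  G  Bb  C  F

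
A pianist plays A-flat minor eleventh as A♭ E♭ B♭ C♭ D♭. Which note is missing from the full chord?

G♭

A-flat minor eleventh = A♭, C♭, E♭, G♭, B♭, D♭. The voicing lacks the 7th (minor 7th), G♭.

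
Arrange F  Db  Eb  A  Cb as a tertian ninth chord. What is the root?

Db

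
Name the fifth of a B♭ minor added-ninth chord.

B♭ minor added-ninth is built on B♭; its 5th is a perfect 5th above the root.
A fifth above B uses the letter F, and the perfect 5th above B♭ is F.

F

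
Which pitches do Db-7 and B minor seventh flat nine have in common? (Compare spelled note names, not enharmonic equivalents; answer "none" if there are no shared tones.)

none

Db-7 = Db, Fb, Ab, Cb.
B minor seventh flat nine = B, D, F#, A, C.
Shared: none.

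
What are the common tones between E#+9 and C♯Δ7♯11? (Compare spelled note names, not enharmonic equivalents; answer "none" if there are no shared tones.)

E#, F##

E#+9: E# G## B## D# F##
C♯Δ7♯11: C# E# G# B# F##
Common to both → E#, F##.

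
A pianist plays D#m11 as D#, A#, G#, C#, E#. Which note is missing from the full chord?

The full D#m11 chord is D#, F#, A#, C#, E#, G#.
Comparing with the voicing, the minor 3rd (3rd) — F# — is absent.

F#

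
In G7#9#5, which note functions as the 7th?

Root of G7#9#5 = G. The 7th is a minor 7th: G up a minor 7th → F.

F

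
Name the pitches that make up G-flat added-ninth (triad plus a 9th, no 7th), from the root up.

G-flat added-ninth: added-ninth on G-flat.
root → G-flat
3rd (major 3rd) → B-flat
5th (perfect 5th) → D-flat
9th (major 9th) → A-flat

G-flat, B-flat, D-flat, A-flat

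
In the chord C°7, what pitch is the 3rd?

Root of C°7 = C. The 3rd is a minor 3rd: C up a minor 3rd → Eb.

Eb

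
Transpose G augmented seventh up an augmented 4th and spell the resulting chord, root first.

C-sharp, E-sharp, G-double-sharp, B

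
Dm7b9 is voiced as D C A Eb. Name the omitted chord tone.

F

Dm7b9 = D, F, A, C, Eb. The voicing lacks the 3rd (minor 3rd), F.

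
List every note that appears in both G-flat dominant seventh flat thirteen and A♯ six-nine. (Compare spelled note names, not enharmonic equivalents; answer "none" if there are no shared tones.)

G-flat dominant seventh flat thirteen: G-flat B-flat D-flat F-flat E-double-flat
A♯ six-nine: A-sharp C-double-sharp E-sharp F-double-sharp B-sharp
Common to both → none.

none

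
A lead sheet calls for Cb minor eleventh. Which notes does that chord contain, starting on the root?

C-flat, E-double-flat, G-flat, B-double-flat, D-flat, F-flat

Cb minor eleventh: minor eleventh on C-flat.
root → C-flat
3rd (minor 3rd) → E-double-flat
5th (perfect 5th) → G-flat
7th (minor 7th) → B-double-flat
9th (major 9th) → D-flat
11th (perfect 11th) → F-flat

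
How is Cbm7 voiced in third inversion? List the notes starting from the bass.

Cbm7 = C♭–E𝄫–G♭–B𝄫; third inversion → seventh (B𝄫) lowest.

B𝄫 C♭ E𝄫 G♭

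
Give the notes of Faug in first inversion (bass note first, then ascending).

In root position, Faug is F–A–C♯.
First inversion puts the third (A) in the bass.

A  C♯  F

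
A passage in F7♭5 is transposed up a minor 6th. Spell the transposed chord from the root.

Transposed root: F → Db (minor 6th up). So we spell Db dominant seventh flat five:
root → Db
3rd (major 3rd) → F
5th (diminished 5th) → Abb
7th (minor 7th) → Cb

Db, F, Abb, Cb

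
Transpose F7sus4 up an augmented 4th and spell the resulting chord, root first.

B, E, F♯, A

An augmented 4th up from F is B, so the new chord is B dominant seventh suspended fourth.
root → B
4th (perfect 4th) → E
5th (perfect 5th) → F♯
7th (minor 7th) → A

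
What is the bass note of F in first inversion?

A

F in root position is F–A–C.
First inversion places the third in the bass, which is A.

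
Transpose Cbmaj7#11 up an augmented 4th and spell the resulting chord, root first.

F – A – C – E – B

An augmented 4th up from Cb is F, so the new chord is F major seventh sharp eleven.
root → F
3rd (major 3rd) → A
5th (perfect 5th) → C
7th (major 7th) → E
11th (augmented 11th) → B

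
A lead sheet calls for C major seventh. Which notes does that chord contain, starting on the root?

Root C, quality major seventh:
root → C
3rd (major 3rd) → E
5th (perfect 5th) → G
7th (major 7th) → B

C, E, G, B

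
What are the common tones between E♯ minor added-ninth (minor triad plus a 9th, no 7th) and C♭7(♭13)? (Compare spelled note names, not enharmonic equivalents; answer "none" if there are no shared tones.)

E♯ minor added-ninth: E♯ G♯ B♯ F𝄪
C♭7(♭13): C♭ E♭ G♭ B𝄫 A𝄫
Common to both → none.

none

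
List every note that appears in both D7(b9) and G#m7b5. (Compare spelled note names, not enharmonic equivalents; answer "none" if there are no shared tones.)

D – F♯

D7(b9): D F♯ A C E♭
G#m7b5: G♯ B D F♯
Common to both → D, F♯.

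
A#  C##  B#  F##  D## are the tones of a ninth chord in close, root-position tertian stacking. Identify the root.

Stacking in thirds gives B# – D## – F## – A# – C##, so B# is the root — B# dominant ninth.

B#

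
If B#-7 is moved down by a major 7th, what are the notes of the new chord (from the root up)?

Transposed root: B# → C# (major 7th down). So we spell C# minor seventh:
Root: C#
Minor 3rd (3rd): E
Perfect 5th (5th): G#
Minor 7th (7th): B

C#, E, G#, B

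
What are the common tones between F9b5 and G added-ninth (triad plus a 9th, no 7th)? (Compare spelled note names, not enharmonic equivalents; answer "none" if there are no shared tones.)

F9b5 = F, A, Cb, Eb, G.
G added-ninth = G, B, D, A.
Shared: A, G.

A – G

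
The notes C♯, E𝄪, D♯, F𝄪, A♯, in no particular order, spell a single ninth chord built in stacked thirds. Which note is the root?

D♯

Stacking in thirds gives D♯ – F𝄪 – A♯ – C♯ – E𝄪, so D♯ is the root — D♯ dominant seventh sharp nine.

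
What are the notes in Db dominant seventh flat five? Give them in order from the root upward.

D♭, F, A𝄫, C♭

Db dominant seventh flat five: dominant seventh flat five on D♭.
Root: D♭
Major 3rd (3rd): F
Diminished 5th (5th): A𝄫
Minor 7th (7th): C♭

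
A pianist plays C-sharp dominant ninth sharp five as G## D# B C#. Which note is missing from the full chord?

E#

The full C-sharp dominant ninth sharp five chord is C#, E#, G##, B, D#.
Comparing with the voicing, the major 3rd (3rd) — E# — is absent.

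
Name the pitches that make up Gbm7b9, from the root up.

Root Gb, quality minor seventh flat nine:
Root: Gb
Minor 3rd (3rd): Bbb
Perfect 5th (5th): Db
Minor 7th (7th): Fb
Minor 9th (9th): Abb

Gb, Bbb, Db, Fb, Abb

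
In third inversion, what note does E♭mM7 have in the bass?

E♭mM7 in root position is E♭–G♭–B♭–D.
Third inversion places the seventh in the bass, which is D.

D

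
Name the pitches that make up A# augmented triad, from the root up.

A# augmented triad: augmented triad on A-sharp.
root → A-sharp
3rd (major 3rd) → C-double-sharp
5th (augmented 5th) → E-double-sharp

A-sharp, C-double-sharp, E-double-sharp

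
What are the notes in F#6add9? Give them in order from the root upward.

F#, A#, C#, D#, G#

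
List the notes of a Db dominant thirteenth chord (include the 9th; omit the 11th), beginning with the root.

Db dominant thirteenth: dominant thirteenth on Db.
- root: Db
- major 3rd: F
- perfect 5th: Ab
- minor 7th: Cb
- major 9th: Eb
- major 13th: Bb

Db  F  Ab  Cb  Eb  Bb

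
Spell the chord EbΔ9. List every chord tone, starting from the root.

Root Eb, quality major ninth:
- root: Eb
- major 3rd: G
- perfect 5th: Bb
- major 7th: D
- major 9th: F

Eb – G – Bb – D – F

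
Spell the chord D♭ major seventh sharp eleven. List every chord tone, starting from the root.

D♭ major seventh sharp eleven: major seventh sharp eleven on Db.
- root: Db
- major 3rd: F
- perfect 5th: Ab
- major 7th: C
- augmented 11th: G

Db, F, Ab, C, G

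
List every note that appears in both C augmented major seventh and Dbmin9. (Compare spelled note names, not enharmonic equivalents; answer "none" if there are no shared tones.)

C augmented major seventh = C, E, G#, B.
Dbmin9 = Db, Fb, Ab, Cb, Eb.
Shared: none.

none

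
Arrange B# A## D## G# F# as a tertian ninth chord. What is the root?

Arranged so that each adjacent pair is a third by letter name: G# – B# – D## – F# – A##.
The bottom of that stack, G#, is the root (this is G# dominant seventh sharp nine sharp five).

G#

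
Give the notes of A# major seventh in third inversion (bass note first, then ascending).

G##  A#  C##  E#

In root position, A# major seventh is A#–C##–E#–G##.
Third inversion puts the seventh (G##) in the bass.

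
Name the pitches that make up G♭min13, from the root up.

Gb, Bbb, Db, Fb, Ab, Cb, Eb

Root Gb, quality minor thirteenth:
Gb — root
Bbb — minor 3rd
Db — perfect 5th
Fb — minor 7th
Ab — major 9th
Cb — perfect 11th
Eb — major 13th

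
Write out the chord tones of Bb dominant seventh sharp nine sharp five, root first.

Root Bb, quality dominant seventh sharp nine sharp five:
root → Bb
3rd (major 3rd) → D
5th (augmented 5th) → F#
7th (minor 7th) → Ab
9th (augmented 9th) → C#

Bb – D – F# – Ab – C#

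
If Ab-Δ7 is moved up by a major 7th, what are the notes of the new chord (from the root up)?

A major 7th up from Ab is G, so the new chord is G minor-major seventh.
Root: G
Minor 3rd (3rd): Bb
Perfect 5th (5th): D
Major 7th (7th): F#

G Bb D F#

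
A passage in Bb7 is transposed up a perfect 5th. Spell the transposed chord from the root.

Transposed root: B♭ → F (perfect 5th up). So we spell F dominant seventh:
F — root
A — major 3rd
C — perfect 5th
E♭ — minor 7th

F, A, C, E♭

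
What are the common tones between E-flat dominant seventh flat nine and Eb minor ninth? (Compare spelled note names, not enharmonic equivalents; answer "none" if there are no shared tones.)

E-flat B-flat D-flat

E-flat dominant seventh flat nine = E-flat, G, B-flat, D-flat, F-flat.
Eb minor ninth = E-flat, G-flat, B-flat, D-flat, F.
Shared: E-flat, B-flat, D-flat.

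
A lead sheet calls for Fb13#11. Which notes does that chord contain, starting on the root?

Fb13#11: dominant thirteenth sharp eleven on F♭.
Root: F♭
Major 3rd (3rd): A♭
Perfect 5th (5th): C♭
Minor 7th (7th): E𝄫
Major 9th (9th): G♭
Augmented 11th (11th): B♭
Major 13th (13th): D♭

F♭ – A♭ – C♭ – E𝄫 – G♭ – B♭ – D♭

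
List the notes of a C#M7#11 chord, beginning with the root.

C#, E#, G#, B#, F##

C#M7#11: major seventh sharp eleven on C#.
C# — root
E# — major 3rd
G# — perfect 5th
B# — major 7th
F## — augmented 11th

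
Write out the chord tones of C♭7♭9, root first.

C♭7♭9: dominant seventh flat nine on Cb.
- root: Cb
- major 3rd: Eb
- perfect 5th: Gb
- minor 7th: Bbb
- minor 9th: Dbb

Cb, Eb, Gb, Bbb, Dbb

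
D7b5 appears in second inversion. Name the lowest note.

D7b5 = D–F#–Ab–C. Second inversion → fifth in the bass = Ab.

Ab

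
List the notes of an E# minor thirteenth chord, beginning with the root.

E# minor thirteenth is a minor thirteenth built on E-sharp.
E-sharp — root
G-sharp — minor 3rd
B-sharp — perfect 5th
D-sharp — minor 7th
F-double-sharp — major 9th
A-sharp — perfect 11th
C-double-sharp — major 13th

E-sharp  G-sharp  B-sharp  D-sharp  F-double-sharp  A-sharp  C-double-sharp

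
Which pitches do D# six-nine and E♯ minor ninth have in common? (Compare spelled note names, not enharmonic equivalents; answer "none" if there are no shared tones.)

D# six-nine = D#, F##, A#, B#, E#.
E♯ minor ninth = E#, G#, B#, D#, F##.
Shared: D#, F##, B#, E#.

D#, F##, B#, E#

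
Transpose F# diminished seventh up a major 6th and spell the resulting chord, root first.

A major 6th up from F-sharp is D-sharp, so the new chord is D-sharp diminished seventh.
- root: D-sharp
- minor 3rd: F-sharp
- diminished 5th: A
- diminished 7th: C

D-sharp, F-sharp, A, C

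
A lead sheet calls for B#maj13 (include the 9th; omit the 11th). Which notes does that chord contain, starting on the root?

B#maj13 is a major thirteenth built on B♯.
- root: B♯
- major 3rd: D𝄪
- perfect 5th: F𝄪
- major 7th: A𝄪
- major 9th: C𝄪
- major 13th: G𝄪

B♯ – D𝄪 – F𝄪 – A𝄪 – C𝄪 – G𝄪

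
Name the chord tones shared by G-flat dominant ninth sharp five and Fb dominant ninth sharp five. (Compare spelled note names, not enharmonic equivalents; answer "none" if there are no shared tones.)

G-flat dominant ninth sharp five: G-flat B-flat D F-flat A-flat
Fb dominant ninth sharp five: F-flat A-flat C E-double-flat G-flat
Common to both → G-flat, F-flat, A-flat.

G-flat – F-flat – A-flat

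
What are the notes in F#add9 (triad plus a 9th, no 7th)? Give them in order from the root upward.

F#add9 is an added-ninth built on F♯.
Root: F♯
Major 3rd (3rd): A♯
Perfect 5th (5th): C♯
Major 9th (9th): G♯

F♯  A♯  C♯  G♯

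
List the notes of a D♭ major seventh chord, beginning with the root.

Root D-flat, quality major seventh:
Root: D-flat
Major 3rd (3rd): F
Perfect 5th (5th): A-flat
Major 7th (7th): C

D-flat F A-flat C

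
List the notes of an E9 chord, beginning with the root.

E9: dominant ninth on E.
E — root
G# — major 3rd
B — perfect 5th
D — minor 7th
F# — major 9th

E – G# – B – D – F#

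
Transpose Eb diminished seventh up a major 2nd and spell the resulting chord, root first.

F  A-flat  C-flat  E-double-flat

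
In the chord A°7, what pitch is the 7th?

A°7 is built on A; its 7th is a diminished 7th above the root.
A seventh above A uses the letter G, and the diminished 7th above A is G♭.

G♭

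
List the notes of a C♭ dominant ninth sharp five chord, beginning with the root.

C-flat  E-flat  G  B-double-flat  D-flat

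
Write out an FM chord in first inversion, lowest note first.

A  C  F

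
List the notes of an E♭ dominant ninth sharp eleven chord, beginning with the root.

E♭ dominant ninth sharp eleven: dominant ninth sharp eleven on E♭.
root → E♭
3rd (major 3rd) → G
5th (perfect 5th) → B♭
7th (minor 7th) → D♭
9th (major 9th) → F
11th (augmented 11th) → A

E♭ – G – B♭ – D♭ – F – A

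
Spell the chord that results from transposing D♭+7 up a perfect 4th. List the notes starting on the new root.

A perfect 4th up from D♭ is G♭, so the new chord is G♭ augmented seventh.
- root: G♭
- major 3rd: B♭
- augmented 5th: D
- minor 7th: F♭

G♭ – B♭ – D – F♭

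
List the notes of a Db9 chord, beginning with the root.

Root Db, quality dominant ninth:
- root: Db
- major 3rd: F
- perfect 5th: Ab
- minor 7th: Cb
- major 9th: Eb

Db F Ab Cb Eb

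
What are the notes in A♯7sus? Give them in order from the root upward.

A♯7sus: dominant seventh suspended fourth on A#.
Root: A#
Perfect 4th (4th): D#
Perfect 5th (5th): E#
Minor 7th (7th): G#

A# D# E# G#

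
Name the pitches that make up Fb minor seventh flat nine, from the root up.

Fb minor seventh flat nine: minor seventh flat nine on Fb.
- root: Fb
- minor 3rd: Abb
- perfect 5th: Cb
- minor 7th: Ebb
- minor 9th: Gbb

Fb – Abb – Cb – Ebb – Gbb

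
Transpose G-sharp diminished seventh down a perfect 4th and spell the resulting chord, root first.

D-sharp, F-sharp, A, C

A perfect 4th down from G-sharp is D-sharp, so the new chord is D-sharp diminished seventh.
- root: D-sharp
- minor 3rd: F-sharp
- diminished 5th: A
- diminished 7th: C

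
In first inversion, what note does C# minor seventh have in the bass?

E

C# minor seventh = C#–E–G#–B. First inversion → third in the bass = E.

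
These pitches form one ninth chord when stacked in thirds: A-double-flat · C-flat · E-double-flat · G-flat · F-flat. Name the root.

F-flat

Stacking in thirds gives F-flat – A-double-flat – C-flat – E-double-flat – G-flat, so F-flat is the root — F-flat minor ninth.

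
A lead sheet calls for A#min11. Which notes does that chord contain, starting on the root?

A#, C#, E#, G#, B#, D#

Root A#, quality minor eleventh:
- root: A#
- minor 3rd: C#
- perfect 5th: E#
- minor 7th: G#
- major 9th: B#
- perfect 11th: D#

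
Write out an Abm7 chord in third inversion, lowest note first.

Abm7 = Ab–Cb–Eb–Gb; third inversion → seventh (Gb) lowest.

Gb, Ab, Cb, Eb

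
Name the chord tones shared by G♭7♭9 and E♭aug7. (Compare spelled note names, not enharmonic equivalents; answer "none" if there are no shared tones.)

Db

G♭7♭9 = Gb, Bb, Db, Fb, Abb.
E♭aug7 = Eb, G, B, Db.
Shared: Db.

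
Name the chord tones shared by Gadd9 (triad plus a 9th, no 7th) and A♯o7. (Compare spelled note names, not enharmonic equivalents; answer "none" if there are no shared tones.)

Gadd9: G B D A
A♯o7: A# C# E G
Common to both → G.

G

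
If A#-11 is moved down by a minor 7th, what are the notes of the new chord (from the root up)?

B#  D#  F##  A#  C##  E#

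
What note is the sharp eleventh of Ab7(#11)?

Ab7(#11) is built on Ab; its 11th is an augmented 11th above the root.
A fourth above A uses the letter D, and the augmented 11th above Ab is D.

D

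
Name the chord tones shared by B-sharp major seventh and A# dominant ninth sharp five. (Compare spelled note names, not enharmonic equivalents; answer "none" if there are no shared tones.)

B-sharp major seventh = B-sharp, D-double-sharp, F-double-sharp, A-double-sharp.
A# dominant ninth sharp five = A-sharp, C-double-sharp, E-double-sharp, G-sharp, B-sharp.
Shared: B-sharp.

B-sharp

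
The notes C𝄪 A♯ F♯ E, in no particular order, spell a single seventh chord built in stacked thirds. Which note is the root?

Arranged so that each adjacent pair is a third by letter name: F♯ – A♯ – C𝄪 – E.
The bottom of that stack, F♯, is the root (this is F♯ augmented seventh).

F♯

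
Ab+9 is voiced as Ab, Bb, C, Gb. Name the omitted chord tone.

The full Ab+9 chord is Ab, C, E, Gb, Bb.
Comparing with the voicing, the augmented 5th (5th) — E — is absent.

E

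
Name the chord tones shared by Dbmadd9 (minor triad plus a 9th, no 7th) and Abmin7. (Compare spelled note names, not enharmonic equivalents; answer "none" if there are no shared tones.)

A♭  E♭

Dbmadd9 = D♭, F♭, A♭, E♭.
Abmin7 = A♭, C♭, E♭, G♭.
Shared: A♭, E♭.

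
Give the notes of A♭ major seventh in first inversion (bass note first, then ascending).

In root position, A♭ major seventh is Ab–C–Eb–G.
First inversion puts the third (C) in the bass.

C  Eb  G  Ab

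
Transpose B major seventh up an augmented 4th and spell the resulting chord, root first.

E#, G##, B#, D##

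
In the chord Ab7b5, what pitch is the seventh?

Ab7b5 is built on Ab; its 7th is a minor 7th above the root.
A seventh above A uses the letter G, and the minor 7th above Ab is Gb.

Gb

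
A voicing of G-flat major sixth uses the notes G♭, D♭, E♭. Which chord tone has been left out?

The full G-flat major sixth chord is G♭, B♭, D♭, E♭.
Comparing with the voicing, the major 3rd (3rd) — B♭ — is absent.

B♭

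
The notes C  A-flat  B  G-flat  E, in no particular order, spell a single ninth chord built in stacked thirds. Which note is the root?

Stacking in thirds gives A-flat – C – E – G-flat – B, so A-flat is the root — A-flat dominant seventh sharp nine sharp five.

A-flat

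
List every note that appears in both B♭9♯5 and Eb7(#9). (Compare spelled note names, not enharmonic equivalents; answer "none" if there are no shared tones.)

B♭9♯5: Bb D F# Ab C
Eb7(#9): Eb G Bb Db F#
Common to both → Bb, F#.

Bb, F#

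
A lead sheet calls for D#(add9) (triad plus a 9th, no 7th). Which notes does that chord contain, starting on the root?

D# F## A# E#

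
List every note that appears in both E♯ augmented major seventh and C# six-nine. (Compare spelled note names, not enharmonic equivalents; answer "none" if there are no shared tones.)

E♯ augmented major seventh: E-sharp G-double-sharp B-double-sharp D-double-sharp
C# six-nine: C-sharp E-sharp G-sharp A-sharp D-sharp
Common to both → E-sharp.

E-sharp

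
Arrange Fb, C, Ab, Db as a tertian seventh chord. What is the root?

Arranged so that each adjacent pair is a third by letter name: Db – Fb – Ab – C.
The bottom of that stack, Db, is the root (this is Db minor-major seventh).

Db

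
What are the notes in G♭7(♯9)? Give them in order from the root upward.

G♭7(♯9) is a dominant seventh sharp nine built on G♭.
root → G♭
3rd (major 3rd) → B♭
5th (perfect 5th) → D♭
7th (minor 7th) → F♭
9th (augmented 9th) → A

G♭, B♭, D♭, F♭, A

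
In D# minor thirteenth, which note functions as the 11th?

D# minor thirteenth is built on D#; its 11th is a perfect 11th above the root.
A fourth above D uses the letter G, and the perfect 11th above D# is G#.

G#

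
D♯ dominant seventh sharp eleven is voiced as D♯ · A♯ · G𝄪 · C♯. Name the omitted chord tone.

The full D♯ dominant seventh sharp eleven chord is D♯, F𝄪, A♯, C♯, G𝄪.
Comparing with the voicing, the major 3rd (3rd) — F𝄪 — is absent.

F𝄪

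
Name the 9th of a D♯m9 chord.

E#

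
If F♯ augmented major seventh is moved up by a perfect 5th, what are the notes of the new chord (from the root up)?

C-sharp, E-sharp, G-double-sharp, B-sharp

Transposed root: F-sharp → C-sharp (perfect 5th up). So we spell C-sharp augmented major seventh:
Root: C-sharp
Major 3rd (3rd): E-sharp
Augmented 5th (5th): G-double-sharp
Major 7th (7th): B-sharp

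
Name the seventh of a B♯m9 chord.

Root of B♯m9 = B#. The 7th is a minor 7th: B# up a minor 7th → A#.

A#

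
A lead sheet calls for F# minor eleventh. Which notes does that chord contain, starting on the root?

F# minor eleventh is a minor eleventh built on F-sharp.
F-sharp — root
A — minor 3rd
C-sharp — perfect 5th
E — minor 7th
G-sharp — major 9th
B — perfect 11th

F-sharp, A, C-sharp, E, G-sharp, B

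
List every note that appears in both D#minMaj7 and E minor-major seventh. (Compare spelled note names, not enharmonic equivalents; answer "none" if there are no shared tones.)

D#minMaj7: D# F# A# C##
E minor-major seventh: E G B D#
Common to both → D#.

D#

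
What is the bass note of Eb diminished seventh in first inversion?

G-flat

Eb diminished seventh = E-flat–G-flat–B-double-flat–D-double-flat. First inversion → third in the bass = G-flat.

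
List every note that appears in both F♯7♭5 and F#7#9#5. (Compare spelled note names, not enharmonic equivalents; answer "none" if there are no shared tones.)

F♯7♭5 = F#, A#, C, E.
F#7#9#5 = F#, A#, C##, E, G##.
Shared: F#, A#, E.

F# A# E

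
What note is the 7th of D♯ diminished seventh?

Root of D♯ diminished seventh = D-sharp. The 7th is a diminished 7th: D-sharp up a diminished 7th → C.

C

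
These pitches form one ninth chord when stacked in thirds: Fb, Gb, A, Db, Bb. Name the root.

Gb

Arranged so that each adjacent pair is a third by letter name: Gb – Bb – Db – Fb – A.
The bottom of that stack, Gb, is the root (this is Gb dominant seventh sharp nine).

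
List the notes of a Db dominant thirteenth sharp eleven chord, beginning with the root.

D-flat, F, A-flat, C-flat, E-flat, G, B-flat

Root D-flat, quality dominant thirteenth sharp eleven:
root → D-flat
3rd (major 3rd) → F
5th (perfect 5th) → A-flat
7th (minor 7th) → C-flat
9th (major 9th) → E-flat
11th (augmented 11th) → G
13th (major 13th) → B-flat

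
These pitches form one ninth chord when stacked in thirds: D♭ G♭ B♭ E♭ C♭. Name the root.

C♭

Stacking in thirds gives C♭ – E♭ – G♭ – B♭ – D♭, so C♭ is the root — C♭ major ninth.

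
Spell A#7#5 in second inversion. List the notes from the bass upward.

E##  G#  A#  C##

A#7#5 = A#–C##–E##–G#; second inversion → fifth (E##) lowest.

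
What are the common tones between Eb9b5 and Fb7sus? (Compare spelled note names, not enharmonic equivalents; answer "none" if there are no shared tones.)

Eb9b5: Eb G Bbb Db F
Fb7sus: Fb Bbb Cb Ebb
Common to both → Bbb.

Bbb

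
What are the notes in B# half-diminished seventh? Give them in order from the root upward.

B♯  D♯  F♯  A♯

Root B♯, quality half-diminished seventh:
root → B♯
3rd (minor 3rd) → D♯
5th (diminished 5th) → F♯
7th (minor 7th) → A♯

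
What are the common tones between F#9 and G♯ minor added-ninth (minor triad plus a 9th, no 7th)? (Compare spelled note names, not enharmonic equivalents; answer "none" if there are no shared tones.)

F#9: F# A# C# E G#
G♯ minor added-ninth: G# B D# A#
Common to both → A#, G#.

A#  G#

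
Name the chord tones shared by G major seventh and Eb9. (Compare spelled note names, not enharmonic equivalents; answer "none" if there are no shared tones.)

G

G major seventh = G, B, D, F♯.
Eb9 = E♭, G, B♭, D♭, F.
Shared: G.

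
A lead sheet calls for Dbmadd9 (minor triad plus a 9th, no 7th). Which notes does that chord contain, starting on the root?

Db, Fb, Ab, Eb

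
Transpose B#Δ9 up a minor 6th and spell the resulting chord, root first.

G# B# D# F## A#

Transposed root: B# → G# (minor 6th up). So we spell G# major ninth:
Root: G#
Major 3rd (3rd): B#
Perfect 5th (5th): D#
Major 7th (7th): F##
Major 9th (9th): A#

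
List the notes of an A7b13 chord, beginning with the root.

A7b13: dominant seventh flat thirteen on A.
A — root
C# — major 3rd
E — perfect 5th
G — minor 7th
F — minor 13th

A  C#  E  G  F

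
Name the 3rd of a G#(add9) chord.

Root of G#(add9) = G#. The 3rd is a major 3rd: G# up a major 3rd → B#.

B#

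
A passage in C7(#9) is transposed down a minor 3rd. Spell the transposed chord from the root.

A, C#, E, G, B#

A minor 3rd down from C is A, so the new chord is A dominant seventh sharp nine.
- root: A
- major 3rd: C#
- perfect 5th: E
- minor 7th: G
- augmented 9th: B#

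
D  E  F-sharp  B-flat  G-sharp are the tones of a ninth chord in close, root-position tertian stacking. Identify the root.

E

Stacking in thirds gives E – G-sharp – B-flat – D – F-sharp, so E is the root — E dominant ninth flat five.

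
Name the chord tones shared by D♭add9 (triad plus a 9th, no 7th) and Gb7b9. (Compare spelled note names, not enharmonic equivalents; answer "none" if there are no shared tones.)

D♭add9 = Db, F, Ab, Eb.
Gb7b9 = Gb, Bb, Db, Fb, Abb.
Shared: Db.

Db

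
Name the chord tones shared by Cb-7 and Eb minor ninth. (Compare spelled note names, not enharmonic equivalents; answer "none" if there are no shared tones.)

Gb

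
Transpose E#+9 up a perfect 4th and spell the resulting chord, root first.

A perfect 4th up from E# is A#, so the new chord is A# dominant ninth sharp five.
Root: A#
Major 3rd (3rd): C##
Augmented 5th (5th): E##
Minor 7th (7th): G#
Major 9th (9th): B#

A#, C##, E##, G#, B#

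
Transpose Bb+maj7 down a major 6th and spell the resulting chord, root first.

Db, F, A, C

Transposed root: Bb → Db (major 6th down). So we spell Db augmented major seventh:
root → Db
3rd (major 3rd) → F
5th (augmented 5th) → A
7th (major 7th) → C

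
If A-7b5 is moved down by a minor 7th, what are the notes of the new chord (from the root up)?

B D F A

A down a minor 7th → B. New chord: B half-diminished seventh.
- root: B
- minor 3rd: D
- diminished 5th: F
- minor 7th: A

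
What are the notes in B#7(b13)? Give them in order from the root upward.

B#7(b13) is a dominant seventh flat thirteen built on B#.
root → B#
3rd (major 3rd) → D##
5th (perfect 5th) → F##
7th (minor 7th) → A#
13th (minor 13th) → G#

B#, D##, F##, A#, G#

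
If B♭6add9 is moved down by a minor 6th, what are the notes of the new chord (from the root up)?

D  F#  A  B  E

A minor 6th down from Bb is D, so the new chord is D six-nine.
Root: D
Major 3rd (3rd): F#
Perfect 5th (5th): A
Major 6th (6th): B
Major 9th (9th): E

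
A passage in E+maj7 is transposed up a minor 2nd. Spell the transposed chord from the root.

Transposed root: E → F (minor 2nd up). So we spell F augmented major seventh:
F — root
A — major 3rd
C# — augmented 5th
E — major 7th

F, A, C#, E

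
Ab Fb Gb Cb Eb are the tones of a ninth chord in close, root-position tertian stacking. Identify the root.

Fb

Arranged so that each adjacent pair is a third by letter name: Fb – Ab – Cb – Eb – Gb.
The bottom of that stack, Fb, is the root (this is Fb major ninth).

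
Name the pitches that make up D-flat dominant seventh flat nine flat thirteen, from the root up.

D-flat  F  A-flat  C-flat  E-double-flat  B-double-flat

Root D-flat, quality dominant seventh flat nine flat thirteen:
D-flat — root
F — major 3rd
A-flat — perfect 5th
C-flat — minor 7th
E-double-flat — minor 9th
B-double-flat — minor 13th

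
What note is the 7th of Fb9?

Ebb

Fb9 is built on Fb; its 7th is a minor 7th above the root.
A seventh above F uses the letter E, and the minor 7th above Fb is Ebb.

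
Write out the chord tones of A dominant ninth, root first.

A dominant ninth: dominant ninth on A.
Root: A
Major 3rd (3rd): C♯
Perfect 5th (5th): E
Minor 7th (7th): G
Major 9th (9th): B

A – C♯ – E – G – B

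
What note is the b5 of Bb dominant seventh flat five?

Fb

Root of Bb dominant seventh flat five = Bb. The 5th is a diminished 5th: Bb up a diminished 5th → Fb.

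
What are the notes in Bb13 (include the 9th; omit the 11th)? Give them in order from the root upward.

Bb, D, F, Ab, C, G

Bb13 is a dominant thirteenth built on Bb.
- root: Bb
- major 3rd: D
- perfect 5th: F
- minor 7th: Ab
- major 9th: C
- major 13th: G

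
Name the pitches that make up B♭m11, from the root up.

B♭  D♭  F  A♭  C  E♭

Root B♭, quality minor eleventh:
root → B♭
3rd (minor 3rd) → D♭
5th (perfect 5th) → F
7th (minor 7th) → A♭
9th (major 9th) → C
11th (perfect 11th) → E♭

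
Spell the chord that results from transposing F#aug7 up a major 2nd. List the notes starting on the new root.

F# up a major 2nd → G#. New chord: G# augmented seventh.
G# — root
B# — major 3rd
D## — augmented 5th
F# — minor 7th

G# – B# – D## – F#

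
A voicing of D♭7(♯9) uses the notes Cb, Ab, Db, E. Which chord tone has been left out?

F

The full D♭7(♯9) chord is Db, F, Ab, Cb, E.
Comparing with the voicing, the major 3rd (3rd) — F — is absent.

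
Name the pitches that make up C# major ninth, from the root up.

C#, E#, G#, B#, D#

C# major ninth is a major ninth built on C#.
Root: C#
Major 3rd (3rd): E#
Perfect 5th (5th): G#
Major 7th (7th): B#
Major 9th (9th): D#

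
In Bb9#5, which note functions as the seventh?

Ab

Bb9#5 is built on Bb; its 7th is a minor 7th above the root.
A seventh above B uses the letter A, and the minor 7th above Bb is Ab.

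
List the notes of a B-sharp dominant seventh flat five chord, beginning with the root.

B♯, D𝄪, F♯, A♯

B-sharp dominant seventh flat five: dominant seventh flat five on B♯.
Root: B♯
Major 3rd (3rd): D𝄪
Diminished 5th (5th): F♯
Minor 7th (7th): A♯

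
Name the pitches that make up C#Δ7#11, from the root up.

C#Δ7#11: major seventh sharp eleven on C#.
Root: C#
Major 3rd (3rd): E#
Perfect 5th (5th): G#
Major 7th (7th): B#
Augmented 11th (11th): F##

C#, E#, G#, B#, F##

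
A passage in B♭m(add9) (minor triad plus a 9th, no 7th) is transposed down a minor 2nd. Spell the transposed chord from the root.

A, C, E, B

Bb down a minor 2nd → A. New chord: A minor added-ninth.
Root: A
Minor 3rd (3rd): C
Perfect 5th (5th): E
Major 9th (9th): B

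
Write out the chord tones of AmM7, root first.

A, C, E, G#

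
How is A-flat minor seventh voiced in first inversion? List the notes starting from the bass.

C♭  E♭  G♭  A♭

In root position, A-flat minor seventh is A♭–C♭–E♭–G♭.
First inversion puts the third (C♭) in the bass.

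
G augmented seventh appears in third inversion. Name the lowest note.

F

G augmented seventh in root position is G–B–D#–F.
Third inversion places the seventh in the bass, which is F.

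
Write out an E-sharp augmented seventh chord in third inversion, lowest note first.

E-sharp augmented seventh = E-sharp–G-double-sharp–B-double-sharp–D-sharp; third inversion → seventh (D-sharp) lowest.

D-sharp, E-sharp, G-double-sharp, B-double-sharp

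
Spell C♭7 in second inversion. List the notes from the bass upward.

C♭7 = Cb–Eb–Gb–Bbb; second inversion → fifth (Gb) lowest.

Gb Bbb Cb Eb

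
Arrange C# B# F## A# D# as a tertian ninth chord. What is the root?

B#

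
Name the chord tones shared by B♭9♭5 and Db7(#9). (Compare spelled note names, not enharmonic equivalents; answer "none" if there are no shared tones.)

B♭9♭5: Bb D Fb Ab C
Db7(#9): Db F Ab Cb E
Common to both → Ab.

Ab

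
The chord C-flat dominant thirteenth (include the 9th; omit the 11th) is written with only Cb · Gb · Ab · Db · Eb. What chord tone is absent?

Bbb

The full C-flat dominant thirteenth chord is Cb, Eb, Gb, Bbb, Db, Ab.
Comparing with the voicing, the minor 7th (7th) — Bbb — is absent.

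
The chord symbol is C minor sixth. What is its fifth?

G

Root of C minor sixth = C. The 5th is a perfect 5th: C up a perfect 5th → G.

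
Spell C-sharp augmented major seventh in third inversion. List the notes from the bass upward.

B-sharp – C-sharp – E-sharp – G-double-sharp

In root position, C-sharp augmented major seventh is C-sharp–E-sharp–G-double-sharp–B-sharp.
Third inversion puts the seventh (B-sharp) in the bass.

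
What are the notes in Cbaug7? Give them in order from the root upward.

Root C♭, quality augmented seventh:
- root: C♭
- major 3rd: E♭
- augmented 5th: G
- minor 7th: B𝄫

C♭ E♭ G B𝄫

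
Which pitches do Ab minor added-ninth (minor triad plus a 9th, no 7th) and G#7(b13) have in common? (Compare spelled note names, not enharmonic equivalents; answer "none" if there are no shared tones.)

Ab minor added-ninth: Ab Cb Eb Bb
G#7(b13): G# B# D# F# E
Common to both → none.

none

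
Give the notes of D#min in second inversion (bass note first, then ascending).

A#  D#  F#

D#min = D#–F#–A#; second inversion → fifth (A#) lowest.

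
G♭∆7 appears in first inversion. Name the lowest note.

Bb

G♭∆7 = Gb–Bb–Db–F. First inversion → third in the bass = Bb.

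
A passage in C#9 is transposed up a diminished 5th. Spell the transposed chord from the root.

G, B, D, F, A

Transposed root: C♯ → G (diminished 5th up). So we spell G dominant ninth:
root → G
3rd (major 3rd) → B
5th (perfect 5th) → D
7th (minor 7th) → F
9th (major 9th) → A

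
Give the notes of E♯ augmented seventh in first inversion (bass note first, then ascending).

E♯ augmented seventh = E-sharp–G-double-sharp–B-double-sharp–D-sharp; first inversion → third (G-double-sharp) lowest.

G-double-sharp, B-double-sharp, D-sharp, E-sharp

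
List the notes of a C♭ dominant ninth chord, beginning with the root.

C-flat, E-flat, G-flat, B-double-flat, D-flat

Root C-flat, quality dominant ninth:
C-flat — root
E-flat — major 3rd
G-flat — perfect 5th
B-double-flat — minor 7th
D-flat — major 9th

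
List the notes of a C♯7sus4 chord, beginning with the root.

C♯ F♯ G♯ B

C♯7sus4: dominant seventh suspended fourth on C♯.
C♯ — root
F♯ — perfect 4th
G♯ — perfect 5th
B — minor 7th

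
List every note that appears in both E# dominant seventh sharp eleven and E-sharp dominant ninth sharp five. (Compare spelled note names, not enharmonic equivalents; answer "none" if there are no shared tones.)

E# dominant seventh sharp eleven = E-sharp, G-double-sharp, B-sharp, D-sharp, A-double-sharp.
E-sharp dominant ninth sharp five = E-sharp, G-double-sharp, B-double-sharp, D-sharp, F-double-sharp.
Shared: E-sharp, G-double-sharp, D-sharp.

E-sharp G-double-sharp D-sharp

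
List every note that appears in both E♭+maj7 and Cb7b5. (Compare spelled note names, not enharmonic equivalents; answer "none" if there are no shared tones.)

Eb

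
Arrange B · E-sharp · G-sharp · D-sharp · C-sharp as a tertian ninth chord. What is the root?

C-sharp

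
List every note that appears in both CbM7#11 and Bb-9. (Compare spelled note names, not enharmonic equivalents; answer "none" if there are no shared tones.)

CbM7#11: Cb Eb Gb Bb F
Bb-9: Bb Db F Ab C
Common to both → Bb, F.

Bb, F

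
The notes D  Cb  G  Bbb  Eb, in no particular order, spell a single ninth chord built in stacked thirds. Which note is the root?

Arranged so that each adjacent pair is a third by letter name: Cb – Eb – G – Bbb – D.
The bottom of that stack, Cb, is the root (this is Cb dominant seventh sharp nine sharp five).

Cb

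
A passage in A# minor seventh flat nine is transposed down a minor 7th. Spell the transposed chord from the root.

B-sharp D-sharp F-double-sharp A-sharp C-sharp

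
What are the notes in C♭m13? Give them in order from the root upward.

C♭m13: minor thirteenth on Cb.
- root: Cb
- minor 3rd: Ebb
- perfect 5th: Gb
- minor 7th: Bbb
- major 9th: Db
- perfect 11th: Fb
- major 13th: Ab

Cb, Ebb, Gb, Bbb, Db, Fb, Ab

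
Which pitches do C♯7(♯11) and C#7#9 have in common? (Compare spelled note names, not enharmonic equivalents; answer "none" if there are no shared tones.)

C♯7(♯11) = C#, E#, G#, B, F##.
C#7#9 = C#, E#, G#, B, D##.
Shared: C#, E#, G#, B.

C#  E#  G#  B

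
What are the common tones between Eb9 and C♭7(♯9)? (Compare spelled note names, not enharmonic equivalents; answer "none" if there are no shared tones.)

Eb

Eb9: Eb G Bb Db F
C♭7(♯9): Cb Eb Gb Bbb D
Common to both → Eb.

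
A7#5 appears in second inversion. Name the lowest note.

A7#5 in root position is A–C#–E#–G.
Second inversion places the fifth in the bass, which is E#.

E#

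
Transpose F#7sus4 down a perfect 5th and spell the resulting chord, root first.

B  E  F#  A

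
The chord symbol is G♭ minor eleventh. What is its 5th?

Root of G♭ minor eleventh = G-flat. The 5th is a perfect 5th: G-flat up a perfect 5th → D-flat.

D-flat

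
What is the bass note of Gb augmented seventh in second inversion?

D

Gb augmented seventh = G-flat–B-flat–D–F-flat. Second inversion → fifth in the bass = D.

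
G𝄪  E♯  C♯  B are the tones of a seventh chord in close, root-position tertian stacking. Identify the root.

Arranged so that each adjacent pair is a third by letter name: C♯ – E♯ – G𝄪 – B.
The bottom of that stack, C♯, is the root (this is C♯ augmented seventh).

C♯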